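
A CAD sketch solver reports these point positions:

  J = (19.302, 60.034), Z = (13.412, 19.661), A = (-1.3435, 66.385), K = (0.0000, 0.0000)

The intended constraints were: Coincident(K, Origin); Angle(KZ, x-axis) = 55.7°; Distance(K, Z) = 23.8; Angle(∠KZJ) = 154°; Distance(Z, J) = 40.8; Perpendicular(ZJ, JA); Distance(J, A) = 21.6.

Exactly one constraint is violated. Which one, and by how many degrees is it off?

Perpendicular(ZJ, JA) — off by 8.80°.

K = (0.00, 0.00) ✓; KZ at 55.70° ✓; |KZ| = 23.80 ✓; ∠KZJ = 154.0° ✓; |ZJ| = 40.80 ✓; ∠(ZJ, JA) = 81.20° ✗; |JA| = 21.60 ✓.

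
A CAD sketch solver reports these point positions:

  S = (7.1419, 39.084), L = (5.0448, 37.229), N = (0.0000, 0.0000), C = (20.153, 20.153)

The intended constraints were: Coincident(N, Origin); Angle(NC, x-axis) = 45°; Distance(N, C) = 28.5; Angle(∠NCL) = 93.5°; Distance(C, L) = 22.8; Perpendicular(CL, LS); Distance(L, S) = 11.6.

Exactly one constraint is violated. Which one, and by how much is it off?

Distance(L, S) = 11.6 — off by 8.80.

N = (0.00, 0.00) ✓; NC at 45.00° ✓; |NC| = 28.50 ✓; ∠NCL = 93.50° ✓; |CL| = 22.80 ✓; ∠(CL, LS) = 90.01° ✓; |LS| = 2.800 ✗.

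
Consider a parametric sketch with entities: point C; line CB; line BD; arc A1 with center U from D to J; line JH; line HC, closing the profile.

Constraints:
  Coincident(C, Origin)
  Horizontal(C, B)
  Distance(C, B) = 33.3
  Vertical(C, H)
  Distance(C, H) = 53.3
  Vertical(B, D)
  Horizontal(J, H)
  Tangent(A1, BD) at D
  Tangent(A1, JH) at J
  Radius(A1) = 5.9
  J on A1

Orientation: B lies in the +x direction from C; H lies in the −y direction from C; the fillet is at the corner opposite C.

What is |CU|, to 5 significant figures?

54.750

C is at the origin; C and B share the same y with |CB| = 33.3 and B on the +x side, so B = (33.300, 0.0000). C and H share the same x with |CH| = 53.3 and H on the −y side, so H = (0.0000, -53.300). The virtual corner opposite C is at (33.300, -53.300). Since A1 is tangent to BD there, UD ⟂ BD and tangency of A1 to JH means the radius UJ is perpendicular to JH, with radius 5.9, so the center U sits 5.9 in from both sides at U = (27.400, -47.400). Then |CU| = |U − C| = 54.750.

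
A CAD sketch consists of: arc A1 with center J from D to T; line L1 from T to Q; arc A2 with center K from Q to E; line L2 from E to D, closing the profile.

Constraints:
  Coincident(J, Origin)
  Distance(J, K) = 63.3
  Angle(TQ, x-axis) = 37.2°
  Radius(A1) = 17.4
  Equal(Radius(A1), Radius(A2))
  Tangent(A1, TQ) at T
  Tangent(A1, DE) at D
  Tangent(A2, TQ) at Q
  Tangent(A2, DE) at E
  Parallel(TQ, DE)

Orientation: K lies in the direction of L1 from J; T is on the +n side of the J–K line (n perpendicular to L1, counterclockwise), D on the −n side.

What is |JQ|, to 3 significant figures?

65.6

The slot axis is L1's direction at 37.2°, so u = (cos 37.2°, sin 37.2°) = (0.797, 0.605) and n = (−sin 37.2°, cos 37.2°) = (-0.605, 0.797). J is at the origin and K lies 63.3 along u from J, so K = 63.3·u = (50.4, 38.3). Tangency of A1 to both parallel lines with radius 17.4 puts T and D at J ± 17.4·n: T = (-10.5, 13.9), D = (10.5, -13.9). Equal radii place Q and E the same way about K: Q = K + 17.4·n = (39.9, 52.1), E = K − 17.4·n = (60.9, 24.4). Then |JQ| = |Q − J| = 65.6.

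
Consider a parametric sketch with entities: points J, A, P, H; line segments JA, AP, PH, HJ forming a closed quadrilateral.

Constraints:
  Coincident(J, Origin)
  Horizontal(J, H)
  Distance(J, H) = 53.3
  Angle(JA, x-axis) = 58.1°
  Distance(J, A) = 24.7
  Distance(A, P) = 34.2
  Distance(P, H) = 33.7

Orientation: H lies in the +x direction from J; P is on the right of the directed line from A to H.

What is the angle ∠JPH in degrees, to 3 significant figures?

130°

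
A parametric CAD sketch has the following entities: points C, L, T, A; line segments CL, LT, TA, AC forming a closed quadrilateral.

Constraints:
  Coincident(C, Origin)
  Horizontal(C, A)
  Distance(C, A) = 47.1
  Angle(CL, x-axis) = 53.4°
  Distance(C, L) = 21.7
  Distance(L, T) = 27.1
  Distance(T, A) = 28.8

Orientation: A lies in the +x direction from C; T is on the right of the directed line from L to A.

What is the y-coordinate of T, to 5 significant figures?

-8.8254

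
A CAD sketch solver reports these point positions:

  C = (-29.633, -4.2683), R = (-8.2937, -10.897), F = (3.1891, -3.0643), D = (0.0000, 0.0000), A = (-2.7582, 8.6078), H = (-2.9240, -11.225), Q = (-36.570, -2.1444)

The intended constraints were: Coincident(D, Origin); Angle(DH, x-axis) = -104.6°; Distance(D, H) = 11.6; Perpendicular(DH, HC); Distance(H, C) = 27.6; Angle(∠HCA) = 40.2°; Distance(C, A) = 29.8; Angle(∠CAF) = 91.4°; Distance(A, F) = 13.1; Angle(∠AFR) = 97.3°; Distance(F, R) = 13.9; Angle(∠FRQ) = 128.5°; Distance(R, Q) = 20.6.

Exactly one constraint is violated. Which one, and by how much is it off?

Distance(R, Q) = 20.6 — off by 9.00.

D = (0.00, 0.00) ✓; DH at -104.6° ✓; |DH| = 11.60 ✓; ∠(DH, HC) = 90.00° ✓; |HC| = 27.60 ✓; ∠HCA = 40.20° ✓; |CA| = 29.80 ✓; ∠CAF = 91.40° ✓; |AF| = 13.10 ✓; ∠AFR = 97.30° ✓; |FR| = 13.90 ✓; ∠FRQ = 128.5° ✓; |RQ| = 29.60 ✗.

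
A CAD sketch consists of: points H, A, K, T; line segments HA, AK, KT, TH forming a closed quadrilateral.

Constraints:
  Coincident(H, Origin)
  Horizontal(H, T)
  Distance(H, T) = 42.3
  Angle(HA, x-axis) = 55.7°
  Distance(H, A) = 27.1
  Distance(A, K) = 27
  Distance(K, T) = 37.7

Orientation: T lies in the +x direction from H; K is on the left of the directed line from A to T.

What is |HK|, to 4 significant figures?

53.12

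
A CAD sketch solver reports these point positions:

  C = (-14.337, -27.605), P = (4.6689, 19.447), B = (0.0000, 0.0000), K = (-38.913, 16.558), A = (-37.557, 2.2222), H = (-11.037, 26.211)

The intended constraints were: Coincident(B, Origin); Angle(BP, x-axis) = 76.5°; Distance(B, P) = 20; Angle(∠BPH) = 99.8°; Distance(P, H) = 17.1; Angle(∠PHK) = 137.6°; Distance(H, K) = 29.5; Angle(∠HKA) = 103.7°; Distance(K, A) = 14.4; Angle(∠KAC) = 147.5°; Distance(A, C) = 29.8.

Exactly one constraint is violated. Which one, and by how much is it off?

Distance(A, C) = 29.8 — off by 8.00.

B = (0.00, 0.00) ✓; BP at 76.50° ✓; |BP| = 20.00 ✓; ∠BPH = 99.80° ✓; |PH| = 17.10 ✓; ∠PHK = 137.6° ✓; |HK| = 29.50 ✓; ∠HKA = 103.7° ✓; |KA| = 14.40 ✓; ∠KAC = 147.5° ✓; |AC| = 37.80 ✗.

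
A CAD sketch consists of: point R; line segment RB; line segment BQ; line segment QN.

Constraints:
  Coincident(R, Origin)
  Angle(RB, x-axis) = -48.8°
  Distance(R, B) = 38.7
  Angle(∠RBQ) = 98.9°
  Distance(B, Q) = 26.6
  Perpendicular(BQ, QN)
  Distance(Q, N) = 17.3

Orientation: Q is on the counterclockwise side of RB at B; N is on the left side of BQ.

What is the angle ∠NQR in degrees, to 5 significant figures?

40.441°

R is at the origin; RB runs at -48.8° with length 38.7, so B = 38.7·(cos -48.8°, sin -48.8°) = (25.491, -29.118). ∠RBQ = 98.9°, so BQ runs at -48.8° + (180° − 98.9°) = 32.300° from the x-axis; with |BQ| = 26.6, Q = B + 26.6·(cos 32.300°, sin 32.300°) = (47.975, -14.905). The perpendicularity gives QN at right angles to BQ; with |QN| = 17.3 on the left of BQ, N = Q + 17.3·(-0.53435, 0.84526) = (38.731, -0.28165). Then cos ∠NQR = QN·QR / (|QN||QR|), giving 40.441°.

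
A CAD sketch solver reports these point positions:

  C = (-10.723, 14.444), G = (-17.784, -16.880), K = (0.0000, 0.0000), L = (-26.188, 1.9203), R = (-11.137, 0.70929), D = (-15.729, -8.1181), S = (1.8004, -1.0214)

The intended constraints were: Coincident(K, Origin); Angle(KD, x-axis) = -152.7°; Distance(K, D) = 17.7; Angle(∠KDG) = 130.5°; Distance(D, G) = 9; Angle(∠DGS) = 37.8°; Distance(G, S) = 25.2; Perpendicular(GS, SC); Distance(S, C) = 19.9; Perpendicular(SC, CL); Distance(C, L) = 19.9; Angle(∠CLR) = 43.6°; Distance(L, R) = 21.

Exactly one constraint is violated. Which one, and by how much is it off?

Distance(L, R) = 21 — off by 5.90.

K = (0.00, 0.00) ✓; KD at -152.7° ✓; |KD| = 17.70 ✓; ∠KDG = 130.5° ✓; |DG| = 9.000 ✓; ∠DGS = 37.80° ✓; |GS| = 25.20 ✓; ∠(GS, SC) = 90.00° ✓; |SC| = 19.90 ✓; ∠(SC, CL) = 90.00° ✓; |CL| = 19.90 ✓; ∠CLR = 43.60° ✓; |LR| = 15.10 ✗.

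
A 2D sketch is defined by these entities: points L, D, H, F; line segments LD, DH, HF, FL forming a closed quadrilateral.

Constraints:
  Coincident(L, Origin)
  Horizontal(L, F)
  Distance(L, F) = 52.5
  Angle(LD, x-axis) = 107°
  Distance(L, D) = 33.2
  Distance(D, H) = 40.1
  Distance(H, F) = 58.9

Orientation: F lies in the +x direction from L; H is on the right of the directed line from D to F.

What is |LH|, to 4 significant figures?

10.03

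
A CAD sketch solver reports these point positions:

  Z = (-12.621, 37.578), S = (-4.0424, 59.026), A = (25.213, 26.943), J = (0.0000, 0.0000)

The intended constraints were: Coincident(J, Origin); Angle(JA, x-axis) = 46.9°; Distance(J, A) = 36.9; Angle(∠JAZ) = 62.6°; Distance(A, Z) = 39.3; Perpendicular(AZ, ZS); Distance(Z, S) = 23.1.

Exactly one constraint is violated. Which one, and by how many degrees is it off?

Perpendicular(AZ, ZS) — off by 6.10°.

J = (0.00, 0.00) ✓; JA at 46.90° ✓; |JA| = 36.90 ✓; ∠JAZ = 62.60° ✓; |AZ| = 39.30 ✓; ∠(AZ, ZS) = 96.10° ✗; |ZS| = 23.10 ✓.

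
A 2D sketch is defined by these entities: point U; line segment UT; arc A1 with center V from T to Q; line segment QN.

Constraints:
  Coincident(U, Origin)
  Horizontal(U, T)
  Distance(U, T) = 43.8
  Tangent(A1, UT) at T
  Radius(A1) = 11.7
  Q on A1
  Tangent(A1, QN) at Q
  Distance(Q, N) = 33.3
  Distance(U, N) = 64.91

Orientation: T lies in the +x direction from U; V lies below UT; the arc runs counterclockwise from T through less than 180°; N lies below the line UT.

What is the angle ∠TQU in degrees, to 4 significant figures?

98.73°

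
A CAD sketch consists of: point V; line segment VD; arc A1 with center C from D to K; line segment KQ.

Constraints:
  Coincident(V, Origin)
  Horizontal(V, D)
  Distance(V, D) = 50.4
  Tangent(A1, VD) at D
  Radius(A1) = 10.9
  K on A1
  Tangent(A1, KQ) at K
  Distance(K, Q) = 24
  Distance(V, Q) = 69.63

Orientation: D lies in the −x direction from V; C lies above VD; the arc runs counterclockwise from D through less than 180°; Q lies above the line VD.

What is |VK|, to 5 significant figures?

46.673

V is at the origin; VD is horizontal with |VD| = 50.4 and D on the −x side, so D = (-50.400, 0.0000). The tangent condition forces CD to be normal to VD, so C = D + (0, 10.9) = (-50.400, 10.900). Since CK ⟂ KQ (tangency), |CQ| = √(10.9² + 24.0²) = 26.359 regardless of where K sits on A1. So Q lies on both circle(V, 69.63) and circle(C, 26.359); the above-VD intersection is Q = (-59.910, 35.484). K is the foot of the tangent from Q: K = (-42.770, 18.684).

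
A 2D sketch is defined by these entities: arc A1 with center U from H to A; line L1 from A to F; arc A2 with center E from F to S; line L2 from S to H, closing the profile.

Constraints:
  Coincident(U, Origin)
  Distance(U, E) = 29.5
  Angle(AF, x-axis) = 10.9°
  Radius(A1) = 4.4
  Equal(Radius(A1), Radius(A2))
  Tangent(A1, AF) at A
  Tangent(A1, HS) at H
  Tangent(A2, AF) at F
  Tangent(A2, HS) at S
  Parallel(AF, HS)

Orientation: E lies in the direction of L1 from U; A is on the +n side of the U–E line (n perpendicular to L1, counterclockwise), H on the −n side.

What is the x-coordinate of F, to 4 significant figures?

28.14

Tangency of A1 to both parallel lines with radius 4.4 puts A and H at U ± 4.4·n: A = (-0.8320, 4.321), H = (0.8320, -4.321). Equal radii place F and S the same way about E: F = E + 4.4·n = (28.14, 9.899), S = E − 4.4·n = (29.80, 1.258). So F.x = 28.14.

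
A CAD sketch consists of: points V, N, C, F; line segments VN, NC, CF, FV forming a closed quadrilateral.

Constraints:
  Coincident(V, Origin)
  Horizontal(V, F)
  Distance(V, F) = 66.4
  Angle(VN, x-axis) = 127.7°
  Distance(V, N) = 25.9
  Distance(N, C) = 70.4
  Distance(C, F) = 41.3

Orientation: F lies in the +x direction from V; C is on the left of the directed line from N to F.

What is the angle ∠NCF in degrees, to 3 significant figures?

95.1°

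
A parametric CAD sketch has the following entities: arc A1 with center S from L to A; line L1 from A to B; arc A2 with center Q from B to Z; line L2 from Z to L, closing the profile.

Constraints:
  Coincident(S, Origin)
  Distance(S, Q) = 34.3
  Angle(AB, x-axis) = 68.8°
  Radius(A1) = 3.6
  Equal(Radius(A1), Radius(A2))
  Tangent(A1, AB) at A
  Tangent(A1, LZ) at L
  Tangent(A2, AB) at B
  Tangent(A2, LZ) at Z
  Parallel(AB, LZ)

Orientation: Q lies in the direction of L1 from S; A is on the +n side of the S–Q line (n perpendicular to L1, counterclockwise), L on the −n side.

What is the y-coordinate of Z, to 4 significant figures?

30.68

The slot axis is L1's direction at 68.8°, so u = (cos 68.8°, sin 68.8°) = (0.3616, 0.9323) and n = (−sin 68.8°, cos 68.8°) = (-0.9323, 0.3616). S is at the origin and Q lies 34.3 along u from S, so Q = 34.3·u = (12.40, 31.98). Tangency of A1 to both parallel lines with radius 3.6 puts A and L at S ± 3.6·n: A = (-3.356, 1.302), L = (3.356, -1.302). Equal radii place B and Z the same way about Q: B = Q + 3.6·n = (9.047, 33.28), Z = Q − 3.6·n = (15.76, 30.68). So Z.y = 30.68.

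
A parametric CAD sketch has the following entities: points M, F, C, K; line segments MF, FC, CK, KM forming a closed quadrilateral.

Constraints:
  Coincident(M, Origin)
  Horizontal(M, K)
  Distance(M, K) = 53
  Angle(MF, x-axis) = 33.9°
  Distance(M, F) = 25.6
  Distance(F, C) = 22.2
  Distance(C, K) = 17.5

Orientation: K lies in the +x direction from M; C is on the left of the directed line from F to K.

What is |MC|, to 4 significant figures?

45.85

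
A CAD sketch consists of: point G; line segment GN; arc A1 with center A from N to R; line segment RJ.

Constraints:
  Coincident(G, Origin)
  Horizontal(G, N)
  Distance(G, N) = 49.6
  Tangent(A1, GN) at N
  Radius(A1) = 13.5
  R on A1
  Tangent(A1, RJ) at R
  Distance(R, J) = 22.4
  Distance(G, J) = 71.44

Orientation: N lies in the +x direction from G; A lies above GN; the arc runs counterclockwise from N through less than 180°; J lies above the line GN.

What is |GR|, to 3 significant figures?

64.7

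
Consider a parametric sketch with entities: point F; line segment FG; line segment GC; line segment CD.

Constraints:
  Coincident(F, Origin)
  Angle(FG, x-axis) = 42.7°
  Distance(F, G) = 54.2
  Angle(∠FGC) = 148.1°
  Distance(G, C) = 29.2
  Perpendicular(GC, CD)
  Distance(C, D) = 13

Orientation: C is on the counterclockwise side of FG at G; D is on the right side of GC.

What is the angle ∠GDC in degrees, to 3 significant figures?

66.0°

F is at the origin; FG runs at 42.7° with length 54.2, so G = 54.2·(cos 42.7°, sin 42.7°) = (39.8, 36.8). ∠FGC = 148.1°, so GC runs at 42.7° + (180° − 148.1°) = 74.6° from the x-axis; with |GC| = 29.2, C = G + 29.2·(cos 74.6°, sin 74.6°) = (47.6, 64.9). The perpendicularity gives CD at right angles to GC; with |CD| = 13.0 on the right of GC, D = C + 13.0·(0.964, -0.266) = (60.1, 61.5). Then cos ∠GDC = DG·DC / (|DG||DC|), giving 66.0°.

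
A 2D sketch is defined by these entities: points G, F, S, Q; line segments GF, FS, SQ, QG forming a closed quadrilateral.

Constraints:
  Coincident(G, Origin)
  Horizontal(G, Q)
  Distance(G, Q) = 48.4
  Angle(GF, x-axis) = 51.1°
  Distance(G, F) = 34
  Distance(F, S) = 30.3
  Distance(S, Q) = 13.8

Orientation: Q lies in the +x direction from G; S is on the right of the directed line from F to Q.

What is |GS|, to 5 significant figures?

34.631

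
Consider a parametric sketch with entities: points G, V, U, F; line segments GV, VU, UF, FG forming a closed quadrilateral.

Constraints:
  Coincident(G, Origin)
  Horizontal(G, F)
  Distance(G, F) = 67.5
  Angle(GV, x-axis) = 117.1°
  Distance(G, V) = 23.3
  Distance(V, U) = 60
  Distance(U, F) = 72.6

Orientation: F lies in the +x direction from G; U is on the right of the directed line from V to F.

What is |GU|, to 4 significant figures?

37.51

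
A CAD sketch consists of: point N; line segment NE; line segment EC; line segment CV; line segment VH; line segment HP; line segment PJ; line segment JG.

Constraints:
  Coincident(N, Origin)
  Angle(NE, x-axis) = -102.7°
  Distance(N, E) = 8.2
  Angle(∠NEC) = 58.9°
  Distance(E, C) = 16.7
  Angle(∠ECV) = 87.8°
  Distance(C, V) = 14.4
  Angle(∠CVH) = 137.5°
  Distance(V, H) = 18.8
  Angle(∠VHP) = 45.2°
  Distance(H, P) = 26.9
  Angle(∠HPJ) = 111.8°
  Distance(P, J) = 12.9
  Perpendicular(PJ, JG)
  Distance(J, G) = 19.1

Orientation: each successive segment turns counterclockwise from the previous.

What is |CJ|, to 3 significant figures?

4.54

∠VHP = 45.2° gives HP at -72.1° from the x-axis; with |HP| = 26.9, P = (0.479, -6.34). ∠HPJ = 111.8° gives PJ at -3.90° from the x-axis; with |PJ| = 12.9, J = (13.3, -7.22). Then |CJ| = |J − C| = 4.54.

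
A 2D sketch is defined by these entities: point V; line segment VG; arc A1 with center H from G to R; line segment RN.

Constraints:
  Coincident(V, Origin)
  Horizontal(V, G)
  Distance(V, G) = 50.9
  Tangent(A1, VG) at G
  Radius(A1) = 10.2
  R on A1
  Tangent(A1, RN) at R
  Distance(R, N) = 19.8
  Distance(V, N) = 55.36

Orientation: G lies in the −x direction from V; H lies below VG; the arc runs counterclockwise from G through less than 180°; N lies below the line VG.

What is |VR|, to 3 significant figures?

60.9

Checks: |HG| = 10.20 ✓; |HR| = 10.20 ✓; ∠(HR, RN) = 90.00° ✓; |RN| = 19.80 ✓; |VN| = 55.36 ✓.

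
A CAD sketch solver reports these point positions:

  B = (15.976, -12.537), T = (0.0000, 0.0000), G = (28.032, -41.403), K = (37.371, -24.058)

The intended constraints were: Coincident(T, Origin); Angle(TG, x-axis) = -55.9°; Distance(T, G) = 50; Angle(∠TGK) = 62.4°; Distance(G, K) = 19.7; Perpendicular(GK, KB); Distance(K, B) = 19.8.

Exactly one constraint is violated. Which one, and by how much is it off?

Distance(K, B) = 19.8 — off by 4.50.

T = (0.00, 0.00) ✓; TG at -55.90° ✓; |TG| = 50.00 ✓; ∠TGK = 62.40° ✓; |GK| = 19.70 ✓; ∠(GK, KB) = 90.00° ✓; |KB| = 24.30 ✗.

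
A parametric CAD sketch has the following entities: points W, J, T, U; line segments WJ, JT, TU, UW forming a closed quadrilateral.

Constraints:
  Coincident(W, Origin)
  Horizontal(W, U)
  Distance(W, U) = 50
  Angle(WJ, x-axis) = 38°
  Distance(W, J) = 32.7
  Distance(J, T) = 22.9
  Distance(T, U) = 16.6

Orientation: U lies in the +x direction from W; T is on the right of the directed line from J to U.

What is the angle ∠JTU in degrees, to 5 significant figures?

104.67°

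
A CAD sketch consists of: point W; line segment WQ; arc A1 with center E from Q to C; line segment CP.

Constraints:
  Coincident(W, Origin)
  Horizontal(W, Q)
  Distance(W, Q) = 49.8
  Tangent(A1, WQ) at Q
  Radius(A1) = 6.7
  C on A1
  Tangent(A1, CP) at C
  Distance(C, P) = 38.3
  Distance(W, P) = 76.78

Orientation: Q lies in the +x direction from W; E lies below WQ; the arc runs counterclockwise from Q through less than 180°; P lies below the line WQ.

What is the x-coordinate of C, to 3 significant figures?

44.0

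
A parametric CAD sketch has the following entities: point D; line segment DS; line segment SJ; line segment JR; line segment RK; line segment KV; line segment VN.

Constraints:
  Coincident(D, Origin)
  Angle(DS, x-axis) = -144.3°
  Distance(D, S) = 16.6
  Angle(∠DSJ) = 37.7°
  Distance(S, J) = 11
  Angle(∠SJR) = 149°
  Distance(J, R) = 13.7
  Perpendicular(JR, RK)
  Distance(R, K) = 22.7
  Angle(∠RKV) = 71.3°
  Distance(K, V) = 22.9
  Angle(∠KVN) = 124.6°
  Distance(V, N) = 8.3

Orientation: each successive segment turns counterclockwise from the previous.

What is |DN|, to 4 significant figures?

17.32

∠RKV = 71.3° gives KV at -132.3° from the x-axis; with |KV| = 22.9, V = (-16.92, -0.5125). ∠KVN = 124.6° gives VN at -76.90° from the x-axis; with |VN| = 8.3, N = (-15.04, -8.596). Then |DN| = |N − D| = 17.32.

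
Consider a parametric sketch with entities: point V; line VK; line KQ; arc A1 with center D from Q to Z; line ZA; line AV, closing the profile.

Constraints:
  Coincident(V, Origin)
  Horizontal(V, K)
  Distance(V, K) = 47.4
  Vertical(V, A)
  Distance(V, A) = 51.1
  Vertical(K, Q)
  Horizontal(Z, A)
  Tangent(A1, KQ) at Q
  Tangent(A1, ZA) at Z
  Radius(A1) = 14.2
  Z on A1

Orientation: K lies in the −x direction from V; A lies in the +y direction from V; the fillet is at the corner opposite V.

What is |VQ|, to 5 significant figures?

60.070

The virtual corner opposite V is at (-47.400, 51.100). The tangent condition forces DQ to be normal to KQ and tangency of A1 to ZA means the radius DZ is perpendicular to ZA, with radius 14.2, so the center D sits 14.2 in from both sides at D = (-33.200, 36.900). That places the tangent points at Q = (-47.400, 36.900) on KQ and Z = (-33.200, 51.100) on ZA. Then |VQ| = |Q − V| = 60.070.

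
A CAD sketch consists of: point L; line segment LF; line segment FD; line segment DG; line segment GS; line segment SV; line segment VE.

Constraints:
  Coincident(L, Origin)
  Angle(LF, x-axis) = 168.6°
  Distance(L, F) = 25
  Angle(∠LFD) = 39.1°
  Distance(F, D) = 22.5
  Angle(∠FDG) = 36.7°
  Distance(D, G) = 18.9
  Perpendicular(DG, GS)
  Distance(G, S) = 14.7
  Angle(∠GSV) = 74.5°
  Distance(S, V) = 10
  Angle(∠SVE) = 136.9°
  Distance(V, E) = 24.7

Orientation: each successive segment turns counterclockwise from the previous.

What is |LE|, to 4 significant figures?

15.61

L is at the origin; LF runs at 168.6° with length 25.0, so F = (-24.51, 4.941). ∠LFD = 39.1° gives FD at -50.50° from the x-axis; with |FD| = 22.5, D = (-10.20, -12.42). ∠FDG = 36.7° gives DG at 92.80° from the x-axis; with |DG| = 18.9, G = (-11.12, 6.457). DG ⟂ GS, so GS runs at -177.2°; with |GS| = 14.7, S = (-25.80, 5.739). ∠GSV = 74.5° gives SV at -71.70° from the x-axis; with |SV| = 10.0, V = (-22.66, -3.755). ∠SVE = 136.9° gives VE at -28.60° from the x-axis; with |VE| = 24.7, E = (-0.9746, -15.58). Then |LE| = |E − L| = 15.61.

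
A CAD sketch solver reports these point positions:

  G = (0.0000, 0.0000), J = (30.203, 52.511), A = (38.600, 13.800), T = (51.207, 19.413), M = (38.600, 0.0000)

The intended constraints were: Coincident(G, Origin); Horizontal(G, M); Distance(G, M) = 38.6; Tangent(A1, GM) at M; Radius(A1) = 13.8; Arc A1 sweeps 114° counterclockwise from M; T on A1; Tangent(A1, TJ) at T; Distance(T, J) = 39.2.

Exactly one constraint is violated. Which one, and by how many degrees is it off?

Tangent(A1, TJ) at T — off by 8.40°.

G = (0.00, 0.00) ✓; G.y = 0.00, M.y = 0.00 ✓; |GM| = 38.60 ✓; ∠(AM, MG) = 90.00° ✓; |AM| = 13.80 ✓; bearing(A→T) − bearing(A→M) = 114.0° ✓; |AT| = 13.80 ✓; ∠(AT, TJ) = 81.60° ✗; |TJ| = 39.20 ✓.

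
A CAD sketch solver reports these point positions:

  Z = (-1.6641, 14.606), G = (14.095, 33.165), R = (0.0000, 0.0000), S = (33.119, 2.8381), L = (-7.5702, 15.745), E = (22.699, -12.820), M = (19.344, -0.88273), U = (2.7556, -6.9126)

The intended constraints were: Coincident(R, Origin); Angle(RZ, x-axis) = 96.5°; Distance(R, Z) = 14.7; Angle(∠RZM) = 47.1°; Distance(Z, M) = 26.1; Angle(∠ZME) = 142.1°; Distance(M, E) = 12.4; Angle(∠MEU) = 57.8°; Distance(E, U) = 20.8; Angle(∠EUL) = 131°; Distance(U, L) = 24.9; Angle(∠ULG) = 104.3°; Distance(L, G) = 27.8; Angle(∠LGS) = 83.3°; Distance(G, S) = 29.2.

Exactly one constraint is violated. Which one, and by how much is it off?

Distance(G, S) = 29.2 — off by 6.60.

R = (0.00, 0.00) ✓; RZ at 96.50° ✓; |RZ| = 14.70 ✓; ∠RZM = 47.10° ✓; |ZM| = 26.10 ✓; ∠ZME = 142.1° ✓; |ME| = 12.40 ✓; ∠MEU = 57.80° ✓; |EU| = 20.80 ✓; ∠EUL = 131.0° ✓; |UL| = 24.90 ✓; ∠ULG = 104.3° ✓; |LG| = 27.80 ✓; ∠LGS = 83.30° ✓; |GS| = 35.80 ✗.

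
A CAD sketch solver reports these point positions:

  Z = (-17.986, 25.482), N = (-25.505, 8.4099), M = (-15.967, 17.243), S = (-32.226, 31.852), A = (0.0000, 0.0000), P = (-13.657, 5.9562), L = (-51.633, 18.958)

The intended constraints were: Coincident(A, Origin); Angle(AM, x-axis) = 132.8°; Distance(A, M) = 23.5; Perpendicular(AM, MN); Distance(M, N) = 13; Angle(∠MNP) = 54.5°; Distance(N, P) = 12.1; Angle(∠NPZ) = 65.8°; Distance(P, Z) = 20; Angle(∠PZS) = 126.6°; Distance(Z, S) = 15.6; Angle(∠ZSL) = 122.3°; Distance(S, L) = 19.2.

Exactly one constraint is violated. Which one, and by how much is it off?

Distance(S, L) = 19.2 — off by 4.10.

A = (0.00, 0.00) ✓; AM at 132.8° ✓; |AM| = 23.50 ✓; ∠(AM, MN) = 90.00° ✓; |MN| = 13.00 ✓; ∠MNP = 54.50° ✓; |NP| = 12.10 ✓; ∠NPZ = 65.80° ✓; |PZ| = 20.00 ✓; ∠PZS = 126.6° ✓; |ZS| = 15.60 ✓; ∠ZSL = 122.3° ✓; |SL| = 23.30 ✗.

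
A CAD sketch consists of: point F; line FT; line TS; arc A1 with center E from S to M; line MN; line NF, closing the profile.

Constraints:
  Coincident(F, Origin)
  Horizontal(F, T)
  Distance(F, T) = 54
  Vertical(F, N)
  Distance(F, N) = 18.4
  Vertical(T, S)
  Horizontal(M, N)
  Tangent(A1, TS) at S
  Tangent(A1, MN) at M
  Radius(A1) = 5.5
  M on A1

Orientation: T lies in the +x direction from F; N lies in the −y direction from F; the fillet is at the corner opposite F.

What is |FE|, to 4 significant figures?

50.19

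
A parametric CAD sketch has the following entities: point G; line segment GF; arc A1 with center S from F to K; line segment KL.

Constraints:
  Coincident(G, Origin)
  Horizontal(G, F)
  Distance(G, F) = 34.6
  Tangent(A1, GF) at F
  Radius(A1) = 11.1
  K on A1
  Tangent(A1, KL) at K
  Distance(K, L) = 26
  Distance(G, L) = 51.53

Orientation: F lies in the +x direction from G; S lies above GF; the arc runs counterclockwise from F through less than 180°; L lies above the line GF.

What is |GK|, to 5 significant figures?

47.354

Checks: |SK| = 11.10 ✓; ∠(SK, KL) = 90.00° ✓; |KL| = 26.00 ✓; |GL| = 51.53 ✓.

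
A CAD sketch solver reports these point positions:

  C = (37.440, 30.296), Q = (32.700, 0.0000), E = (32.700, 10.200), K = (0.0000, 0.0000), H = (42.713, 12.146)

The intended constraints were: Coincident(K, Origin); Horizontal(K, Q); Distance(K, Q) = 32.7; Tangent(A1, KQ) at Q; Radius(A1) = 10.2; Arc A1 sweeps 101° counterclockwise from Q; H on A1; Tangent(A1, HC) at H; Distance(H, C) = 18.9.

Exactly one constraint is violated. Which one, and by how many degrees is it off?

Tangent(A1, HC) at H — off by 5.20°.

K = (0.00, 0.00) ✓; K.y = 0.00, Q.y = 0.00 ✓; |KQ| = 32.70 ✓; ∠(EQ, QK) = 90.00° ✓; |EQ| = 10.20 ✓; bearing(E→H) − bearing(E→Q) = 101.0° ✓; |EH| = 10.20 ✓; ∠(EH, HC) = 84.80° ✗; |HC| = 18.90 ✓.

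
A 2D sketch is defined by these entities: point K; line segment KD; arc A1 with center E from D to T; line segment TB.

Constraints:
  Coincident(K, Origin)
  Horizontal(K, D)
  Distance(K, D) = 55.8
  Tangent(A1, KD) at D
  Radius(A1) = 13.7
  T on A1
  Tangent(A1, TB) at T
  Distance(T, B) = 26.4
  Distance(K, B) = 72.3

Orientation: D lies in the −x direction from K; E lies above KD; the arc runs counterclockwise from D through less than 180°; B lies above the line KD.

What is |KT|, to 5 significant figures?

48.775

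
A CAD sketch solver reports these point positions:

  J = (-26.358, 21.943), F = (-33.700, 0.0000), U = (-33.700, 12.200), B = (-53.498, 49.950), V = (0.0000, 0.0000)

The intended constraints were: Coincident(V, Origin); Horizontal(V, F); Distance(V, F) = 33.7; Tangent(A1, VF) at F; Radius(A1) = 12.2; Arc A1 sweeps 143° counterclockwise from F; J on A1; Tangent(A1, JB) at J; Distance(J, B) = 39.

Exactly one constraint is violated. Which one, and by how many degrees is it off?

Tangent(A1, JB) at J — off by 8.90°.

V = (0.00, 0.00) ✓; V.y = 0.00, F.y = 0.00 ✓; |VF| = 33.70 ✓; ∠(UF, FV) = 90.00° ✓; |UF| = 12.20 ✓; bearing(U→J) − bearing(U→F) = 143.0° ✓; |UJ| = 12.20 ✓; ∠(UJ, JB) = 98.90° ✗; |JB| = 39.00 ✓.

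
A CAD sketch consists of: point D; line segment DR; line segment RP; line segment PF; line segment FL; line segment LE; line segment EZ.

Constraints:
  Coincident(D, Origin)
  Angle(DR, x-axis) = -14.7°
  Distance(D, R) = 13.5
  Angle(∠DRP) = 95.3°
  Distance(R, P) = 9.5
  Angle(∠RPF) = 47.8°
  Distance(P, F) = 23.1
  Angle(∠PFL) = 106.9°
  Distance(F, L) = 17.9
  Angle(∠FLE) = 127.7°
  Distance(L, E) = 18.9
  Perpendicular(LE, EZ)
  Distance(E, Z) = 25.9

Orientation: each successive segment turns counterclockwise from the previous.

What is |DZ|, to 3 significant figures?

28.0

D is at the origin; DR runs at -14.7° with length 13.5, so R = (13.1, -3.43). ∠DRP = 95.3° gives RP at 70.0° from the x-axis; with |RP| = 9.5, P = (16.3, 5.50). ∠RPF = 47.8° gives PF at -158° from the x-axis; with |PF| = 23.1, F = (-5.08, -3.23). ∠PFL = 106.9° gives FL at -84.7° from the x-axis; with |FL| = 17.9, L = (-3.43, -21.1). ∠FLE = 127.7° gives LE at -32.4° from the x-axis; with |LE| = 18.9, E = (12.5, -31.2). LE ⟂ EZ, so EZ runs at 57.6°; with |EZ| = 25.9, Z = (26.4, -9.31). Then |DZ| = |Z − D| = 28.0.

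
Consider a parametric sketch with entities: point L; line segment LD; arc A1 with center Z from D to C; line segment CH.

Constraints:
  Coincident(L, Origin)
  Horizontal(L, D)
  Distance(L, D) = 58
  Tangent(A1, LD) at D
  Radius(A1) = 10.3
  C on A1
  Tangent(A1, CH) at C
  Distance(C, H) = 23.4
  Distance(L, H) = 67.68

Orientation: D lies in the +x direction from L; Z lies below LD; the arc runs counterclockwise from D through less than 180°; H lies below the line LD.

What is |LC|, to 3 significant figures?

50.5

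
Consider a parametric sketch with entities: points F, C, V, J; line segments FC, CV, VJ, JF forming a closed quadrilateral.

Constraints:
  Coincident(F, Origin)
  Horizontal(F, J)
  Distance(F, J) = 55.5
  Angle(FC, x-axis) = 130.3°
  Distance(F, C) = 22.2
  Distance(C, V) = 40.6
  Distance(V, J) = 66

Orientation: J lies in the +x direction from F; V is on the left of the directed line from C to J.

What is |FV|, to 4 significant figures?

49.90

F is at the origin; F and J share the same y with |FJ| = 55.5 and J in +x, so J = (55.5, 0). FC runs at 130.3° with |FC| = 22.2, so C = (-14.36, 16.93). V is determined by |CV| = 40.6 and |VJ| = 66.0 together: it lies at the intersection of circle(C, 40.6) and circle(J, 66.0). With |CJ| = 71.88, the foot of the radical line on CJ is 17.11 from C and the perpendicular offset is √(40.6² − 17.11²) = 36.82. Taking the left-of-CJ solution: V = (10.94, 48.69).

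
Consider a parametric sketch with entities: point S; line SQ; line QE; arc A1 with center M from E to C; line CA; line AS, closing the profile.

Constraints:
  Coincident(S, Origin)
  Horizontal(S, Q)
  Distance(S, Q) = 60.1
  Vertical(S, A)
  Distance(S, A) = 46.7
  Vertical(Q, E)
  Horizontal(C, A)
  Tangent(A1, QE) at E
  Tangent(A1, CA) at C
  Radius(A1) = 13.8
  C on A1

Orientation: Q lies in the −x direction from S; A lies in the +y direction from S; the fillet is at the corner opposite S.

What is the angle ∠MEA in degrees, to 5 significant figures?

12.932°

S is at the origin; SQ is horizontal with |SQ| = 60.1 and Q on the −x side, so Q = (-60.100, 0.0000). S and A share the same x with |SA| = 46.7 and A on the +y side, so A = (0.0000, 46.700). The virtual corner opposite S is at (-60.100, 46.700). Tangency of A1 to QE means the radius ME is perpendicular to QE and A1 meets CA tangentially, so MC is at right angles to CA, with radius 13.8, so the center M sits 13.8 in from both sides at M = (-46.300, 32.900). That places the tangent points at E = (-60.100, 32.900) on QE and C = (-46.300, 46.700) on CA. Then cos ∠MEA = EM·EA / (|EM||EA|), giving 12.932°.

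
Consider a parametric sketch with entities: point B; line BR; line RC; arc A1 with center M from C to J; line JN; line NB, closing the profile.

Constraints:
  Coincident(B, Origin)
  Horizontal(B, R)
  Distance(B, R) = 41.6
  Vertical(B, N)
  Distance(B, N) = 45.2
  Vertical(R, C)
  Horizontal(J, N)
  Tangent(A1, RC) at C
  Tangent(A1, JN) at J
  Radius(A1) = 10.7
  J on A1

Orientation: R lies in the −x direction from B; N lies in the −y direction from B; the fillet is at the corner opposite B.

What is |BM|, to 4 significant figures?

46.31

B is at the origin; B and R share the same y with |BR| = 41.6 and R on the −x side, so R = (-41.60, 0.000). B and N share the same x with |BN| = 45.2 and N on the −y side, so N = (0.000, -45.20). The virtual corner opposite B is at (-41.60, -45.20). Since A1 is tangent to RC there, MC ⟂ RC and A1 meets JN tangentially, so MJ is at right angles to JN, with radius 10.7, so the center M sits 10.7 in from both sides at M = (-30.90, -34.50). Then |BM| = |M − B| = 46.31.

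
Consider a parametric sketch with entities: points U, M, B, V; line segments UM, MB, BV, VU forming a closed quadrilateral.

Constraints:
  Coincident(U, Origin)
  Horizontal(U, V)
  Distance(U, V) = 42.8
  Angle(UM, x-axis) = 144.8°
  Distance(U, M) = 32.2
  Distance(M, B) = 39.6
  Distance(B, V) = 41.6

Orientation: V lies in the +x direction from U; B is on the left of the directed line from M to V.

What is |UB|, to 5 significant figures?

30.601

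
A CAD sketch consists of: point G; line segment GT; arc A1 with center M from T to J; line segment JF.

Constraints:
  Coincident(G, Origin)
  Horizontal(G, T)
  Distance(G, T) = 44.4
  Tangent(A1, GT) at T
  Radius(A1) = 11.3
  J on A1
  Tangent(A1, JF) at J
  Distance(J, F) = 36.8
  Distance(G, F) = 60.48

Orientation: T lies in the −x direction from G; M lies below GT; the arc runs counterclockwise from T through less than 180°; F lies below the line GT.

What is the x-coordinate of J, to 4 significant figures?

-54.18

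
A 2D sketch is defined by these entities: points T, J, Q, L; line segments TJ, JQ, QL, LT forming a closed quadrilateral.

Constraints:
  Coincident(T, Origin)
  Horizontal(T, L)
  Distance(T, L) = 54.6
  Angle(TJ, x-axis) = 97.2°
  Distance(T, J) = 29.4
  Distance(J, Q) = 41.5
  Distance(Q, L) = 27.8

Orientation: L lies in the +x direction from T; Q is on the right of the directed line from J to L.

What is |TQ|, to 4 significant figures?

26.84

T is at the origin; TL is horizontal with |TL| = 54.6 and L in +x, so L = (54.6, 0). TJ runs at 97.2° with |TJ| = 29.4, so J = (-3.685, 29.17). Q is determined by |JQ| = 41.5 and |QL| = 27.8 together: it lies at the intersection of circle(J, 41.5) and circle(L, 27.8). With |JL| = 65.18, the foot of the radical line on JL is 39.87 from J and the perpendicular offset is √(41.5² − 39.87²) = 11.51. Taking the right-of-JL solution: Q = (26.82, 1.030).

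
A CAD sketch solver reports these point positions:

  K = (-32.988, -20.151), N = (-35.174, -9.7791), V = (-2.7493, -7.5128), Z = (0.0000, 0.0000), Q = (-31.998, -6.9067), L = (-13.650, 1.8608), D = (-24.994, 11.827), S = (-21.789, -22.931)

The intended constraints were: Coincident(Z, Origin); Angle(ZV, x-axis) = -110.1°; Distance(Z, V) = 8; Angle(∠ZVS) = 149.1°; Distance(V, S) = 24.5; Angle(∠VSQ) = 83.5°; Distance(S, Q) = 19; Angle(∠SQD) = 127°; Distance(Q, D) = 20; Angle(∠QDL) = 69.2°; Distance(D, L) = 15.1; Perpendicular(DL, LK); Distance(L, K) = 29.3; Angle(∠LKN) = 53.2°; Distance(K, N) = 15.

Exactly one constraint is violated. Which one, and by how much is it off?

Distance(K, N) = 15 — off by 4.40.

Z = (0.00, 0.00) ✓; ZV at -110.1° ✓; |ZV| = 8.000 ✓; ∠ZVS = 149.1° ✓; |VS| = 24.50 ✓; ∠VSQ = 83.50° ✓; |SQ| = 19.00 ✓; ∠SQD = 127.0° ✓; |QD| = 20.00 ✓; ∠QDL = 69.20° ✓; |DL| = 15.10 ✓; ∠(DL, LK) = 90.00° ✓; |LK| = 29.30 ✓; ∠LKN = 53.20° ✓; |KN| = 10.60 ✗.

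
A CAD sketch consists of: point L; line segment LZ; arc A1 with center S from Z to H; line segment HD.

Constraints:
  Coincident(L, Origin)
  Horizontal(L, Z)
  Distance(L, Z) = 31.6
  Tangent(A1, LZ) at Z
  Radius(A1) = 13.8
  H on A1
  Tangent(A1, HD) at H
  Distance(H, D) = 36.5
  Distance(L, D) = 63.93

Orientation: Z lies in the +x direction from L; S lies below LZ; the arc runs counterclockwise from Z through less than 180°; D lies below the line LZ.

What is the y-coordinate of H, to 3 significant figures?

-20.2

Checks: L.y = 0.00, Z.y = 0.00 ✓; |LZ| = 31.60 ✓; |SH| = 13.80 ✓; ∠(SH, HD) = 90.00° ✓; |HD| = 36.50 ✓; |LD| = 63.93 ✓.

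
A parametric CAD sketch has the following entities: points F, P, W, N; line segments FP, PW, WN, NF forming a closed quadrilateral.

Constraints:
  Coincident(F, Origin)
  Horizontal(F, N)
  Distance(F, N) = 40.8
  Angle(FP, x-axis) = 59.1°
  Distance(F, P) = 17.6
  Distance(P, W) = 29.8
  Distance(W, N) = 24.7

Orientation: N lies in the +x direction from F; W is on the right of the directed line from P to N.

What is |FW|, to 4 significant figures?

23.42

Checks: |PW| = 29.80 ✓; |WN| = 24.70 ✓.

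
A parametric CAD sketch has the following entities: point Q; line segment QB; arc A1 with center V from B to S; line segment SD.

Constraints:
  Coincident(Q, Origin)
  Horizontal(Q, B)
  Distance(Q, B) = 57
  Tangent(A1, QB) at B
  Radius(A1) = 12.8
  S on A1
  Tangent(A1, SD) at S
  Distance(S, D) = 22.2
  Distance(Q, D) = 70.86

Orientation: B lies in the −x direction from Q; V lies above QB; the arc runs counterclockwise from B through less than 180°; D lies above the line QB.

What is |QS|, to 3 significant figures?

50.8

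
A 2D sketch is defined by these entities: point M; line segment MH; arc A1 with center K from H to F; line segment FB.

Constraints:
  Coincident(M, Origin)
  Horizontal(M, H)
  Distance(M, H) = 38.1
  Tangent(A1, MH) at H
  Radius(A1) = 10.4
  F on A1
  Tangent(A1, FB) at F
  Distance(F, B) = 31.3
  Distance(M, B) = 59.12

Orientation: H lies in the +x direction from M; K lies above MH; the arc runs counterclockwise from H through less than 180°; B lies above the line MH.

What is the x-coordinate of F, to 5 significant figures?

48.161

Checks: |KF| = 10.40 ✓; ∠(KF, FB) = 90.00° ✓; |FB| = 31.30 ✓; |MB| = 59.12 ✓.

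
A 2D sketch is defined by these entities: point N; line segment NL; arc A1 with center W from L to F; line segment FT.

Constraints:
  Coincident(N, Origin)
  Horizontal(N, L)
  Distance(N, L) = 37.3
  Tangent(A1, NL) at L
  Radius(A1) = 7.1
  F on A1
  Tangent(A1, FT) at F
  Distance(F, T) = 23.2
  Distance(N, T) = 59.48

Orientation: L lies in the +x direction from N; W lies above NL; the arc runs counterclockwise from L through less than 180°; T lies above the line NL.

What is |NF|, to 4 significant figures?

43.79

N is at the origin; NL is horizontal with |NL| = 37.3 and L on the +x side, so L = (37.30, 0.000). The tangent condition forces WL to be normal to NL, so W = L + (0, 7.1) = (37.30, 7.100). Since WF ⟂ FT (tangency), |WT| = √(7.1² + 23.2²) = 24.26 regardless of where F sits on A1. So T lies on both circle(N, 59.48) and circle(W, 24.26); the above-NL intersection is T = (54.19, 24.51). F is the foot of the tangent from T: F = (43.62, 3.864).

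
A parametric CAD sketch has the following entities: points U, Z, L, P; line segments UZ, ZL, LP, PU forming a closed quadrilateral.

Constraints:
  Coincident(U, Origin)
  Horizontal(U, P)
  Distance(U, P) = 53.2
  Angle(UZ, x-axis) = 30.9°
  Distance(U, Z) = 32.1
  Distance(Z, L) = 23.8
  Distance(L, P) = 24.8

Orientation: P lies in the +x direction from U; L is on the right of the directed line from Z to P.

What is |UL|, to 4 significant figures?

30.35

Checks: |ZL| = 23.80 ✓; |LP| = 24.80 ✓.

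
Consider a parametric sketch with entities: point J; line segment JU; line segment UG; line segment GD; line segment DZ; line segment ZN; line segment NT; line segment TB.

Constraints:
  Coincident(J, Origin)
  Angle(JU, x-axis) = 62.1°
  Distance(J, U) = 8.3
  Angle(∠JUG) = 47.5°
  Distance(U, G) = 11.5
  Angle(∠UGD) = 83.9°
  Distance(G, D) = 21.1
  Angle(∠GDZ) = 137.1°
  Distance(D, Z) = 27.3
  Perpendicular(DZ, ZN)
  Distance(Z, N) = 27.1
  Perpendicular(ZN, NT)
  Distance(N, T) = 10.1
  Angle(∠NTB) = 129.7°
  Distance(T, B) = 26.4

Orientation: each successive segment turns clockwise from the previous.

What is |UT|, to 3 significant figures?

24.5

J is at the origin; JU runs at 62.1° with length 8.3, so U = (3.88, 7.34). ∠JUG = 47.5° gives UG at -70.4° from the x-axis; with |UG| = 11.5, G = (7.74, -3.50). ∠UGD = 83.9° gives GD at -166° from the x-axis; with |GD| = 21.1, D = (-12.8, -8.42). ∠GDZ = 137.1° gives DZ at 151° from the x-axis; with |DZ| = 27.3, Z = (-36.6, 4.98). DZ is perpendicular to ZN, so ZN runs at 60.6°; with |ZN| = 27.1, N = (-23.3, 28.6). ZN ⟂ NT, so NT runs at -29.4°; with |NT| = 10.1, T = (-14.5, 23.6). Then |UT| = |T − U| = 24.5.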